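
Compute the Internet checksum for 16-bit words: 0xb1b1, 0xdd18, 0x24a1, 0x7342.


Sum all words (with carry folding):
+ 0xb1b1 = 0xb1b1
+ 0xdd18 = 0x8eca
+ 0x24a1 = 0xb36b
+ 0x7342 = 0x26ae
One's complement: ~0x26ae
Checksum = 0xd951


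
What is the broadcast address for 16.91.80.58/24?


Network: 16.91.80.0/24
Host bits = 8
Set all host bits to 1:
Broadcast: 16.91.80.255


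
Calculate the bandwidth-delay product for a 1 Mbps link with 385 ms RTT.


BDP = bandwidth * RTT
= 1 Mbps * 385 ms
= 1 * 1e6 * 385 / 1000 bits
= 385000 bits
= 48125 bytes
= 46.9971 KB
BDP = 385000 bits (48125 bytes)


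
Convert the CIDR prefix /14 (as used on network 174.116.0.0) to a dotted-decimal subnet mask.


/14 means 14 network bits, 18 host bits
Binary: 11111111111111000000000000000000
Mask: 255.252.0.0


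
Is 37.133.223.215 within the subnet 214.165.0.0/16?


Subnet network: 214.165.0.0
Test IP AND mask: 37.133.0.0
No, 37.133.223.215 is not in 214.165.0.0/16


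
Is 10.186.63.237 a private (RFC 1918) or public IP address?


RFC 1918 private ranges:
  10.0.0.0/8 (10.0.0.0 - 10.255.255.255)
  172.16.0.0/12 (172.16.0.0 - 172.31.255.255)
  192.168.0.0/16 (192.168.0.0 - 192.168.255.255)
Private (in 10.0.0.0/8)


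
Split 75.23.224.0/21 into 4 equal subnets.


New prefix = 21 + 2 = 23
Each subnet has 512 addresses
  75.23.224.0/23
  75.23.226.0/23
  75.23.228.0/23
  75.23.230.0/23
Subnets: 75.23.224.0/23, 75.23.226.0/23, 75.23.228.0/23, 75.23.230.0/23


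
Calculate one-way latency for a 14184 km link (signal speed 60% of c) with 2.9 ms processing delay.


Speed = 0.6 * 3e5 km/s = 180000 km/s
Propagation delay = 14184 / 180000 = 0.0788 s = 78.8 ms
Processing delay = 2.9 ms
Total one-way latency = 81.7 ms


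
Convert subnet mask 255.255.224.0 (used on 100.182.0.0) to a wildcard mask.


Subnet mask: 255.255.224.0
Wildcard = 255.255.255.255 - subnet mask
255 - 255 = 0
255 - 255 = 0
255 - 224 = 31
255 - 0 = 255
Wildcard: 0.0.31.255


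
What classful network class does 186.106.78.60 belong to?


First octet: 186
Binary: 10111010
10xxxxxx -> Class B (128-191)
Class B, default mask 255.255.0.0 (/16)


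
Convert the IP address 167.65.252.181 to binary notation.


167 = 10100111
65 = 01000001
252 = 11111100
181 = 10110101
Binary: 10100111.01000001.11111100.10110101


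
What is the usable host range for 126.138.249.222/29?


Network: 126.138.249.216
Broadcast: 126.138.249.223
First usable = network + 1
Last usable = broadcast - 1
Range: 126.138.249.217 to 126.138.249.222


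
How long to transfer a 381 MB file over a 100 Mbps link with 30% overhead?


Effective throughput = 100 * (1 - 30/100) = 70 Mbps
File size in Mb = 381 * 8 = 3048 Mb
Time = 3048 / 70
Time = 43.5429 seconds


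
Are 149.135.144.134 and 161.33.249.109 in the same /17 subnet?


Mask: 255.255.128.0
149.135.144.134 AND mask = 149.135.128.0
161.33.249.109 AND mask = 161.33.128.0
No, different subnets (149.135.128.0 vs 161.33.128.0)


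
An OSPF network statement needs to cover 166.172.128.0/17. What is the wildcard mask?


Subnet mask: 255.255.128.0
Wildcard = 255.255.255.255 - subnet mask
255 - 255 = 0
255 - 255 = 0
255 - 128 = 127
255 - 0 = 255
Wildcard: 0.0.127.255


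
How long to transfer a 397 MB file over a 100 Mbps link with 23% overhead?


Effective throughput = 100 * (1 - 23/100) = 77 Mbps
File size in Mb = 397 * 8 = 3176 Mb
Time = 3176 / 77
Time = 41.2468 seconds


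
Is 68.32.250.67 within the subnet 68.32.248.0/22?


Subnet network: 68.32.248.0
Test IP AND mask: 68.32.248.0
Yes, 68.32.250.67 is in 68.32.248.0/22


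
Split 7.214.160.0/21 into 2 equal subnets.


New prefix = 21 + 1 = 22
Each subnet has 1024 addresses
  7.214.160.0/22
  7.214.164.0/22
Subnets: 7.214.160.0/22, 7.214.164.0/22


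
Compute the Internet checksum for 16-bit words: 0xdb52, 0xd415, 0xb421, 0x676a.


Sum all words (with carry folding):
+ 0xdb52 = 0xdb52
+ 0xd415 = 0xaf68
+ 0xb421 = 0x638a
+ 0x676a = 0xcaf4
One's complement: ~0xcaf4
Checksum = 0x350b


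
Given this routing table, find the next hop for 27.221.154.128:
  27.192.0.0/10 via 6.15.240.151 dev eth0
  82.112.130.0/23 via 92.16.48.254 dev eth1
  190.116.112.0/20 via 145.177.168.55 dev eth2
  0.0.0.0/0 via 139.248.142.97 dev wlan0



Longest prefix match for 27.221.154.128:
  /10 27.192.0.0: MATCH
  /23 82.112.130.0: no
  /20 190.116.112.0: no
  /0 0.0.0.0: MATCH
Selected: next-hop 6.15.240.151 via eth0 (matched /10)


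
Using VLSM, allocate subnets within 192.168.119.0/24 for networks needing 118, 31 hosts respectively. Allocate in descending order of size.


118 hosts -> /25 (126 usable): 192.168.119.0/25
31 hosts -> /26 (62 usable): 192.168.119.128/26
Allocation: 192.168.119.0/25 (118 hosts, 126 usable); 192.168.119.128/26 (31 hosts, 62 usable)


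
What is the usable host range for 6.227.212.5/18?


Network: 6.227.192.0
Broadcast: 6.227.255.255
First usable = network + 1
Last usable = broadcast - 1
Range: 6.227.192.1 to 6.227.255.254


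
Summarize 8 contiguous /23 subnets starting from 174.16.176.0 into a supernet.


Original prefix: /23
Number of subnets: 8 = 2^3
New prefix = 23 - 3 = 20
Supernet: 174.16.176.0/20


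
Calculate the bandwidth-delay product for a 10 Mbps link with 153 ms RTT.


BDP = bandwidth * RTT
= 10 Mbps * 153 ms
= 10 * 1e6 * 153 / 1000 bits
= 1530000 bits
= 191250 bytes
= 186.7676 KB
BDP = 1530000 bits (191250 bytes)


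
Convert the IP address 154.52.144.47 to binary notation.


154 = 10011010
52 = 00110100
144 = 10010000
47 = 00101111
Binary: 10011010.00110100.10010000.00101111


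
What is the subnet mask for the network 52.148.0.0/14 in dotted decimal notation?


/14 means 14 network bits, 18 host bits
Binary: 11111111111111000000000000000000
Mask: 255.252.0.0


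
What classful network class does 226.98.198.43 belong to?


First octet: 226
Binary: 11100010
1110xxxx -> Class D (224-239)
Class D (multicast), default mask N/A


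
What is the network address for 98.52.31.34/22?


IP:   01100010.00110100.00011111.00100010
Mask: 11111111.11111111.11111100.00000000
AND operation:
Net:  01100010.00110100.00011100.00000000
Network: 98.52.28.0/22


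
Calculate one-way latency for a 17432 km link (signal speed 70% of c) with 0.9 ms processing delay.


Speed = 0.7 * 3e5 km/s = 210000 km/s
Propagation delay = 17432 / 210000 = 0.083 s = 83.0095 ms
Processing delay = 0.9 ms
Total one-way latency = 83.9095 ms


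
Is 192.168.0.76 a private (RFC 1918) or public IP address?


RFC 1918 private ranges:
  10.0.0.0/8 (10.0.0.0 - 10.255.255.255)
  172.16.0.0/12 (172.16.0.0 - 172.31.255.255)
  192.168.0.0/16 (192.168.0.0 - 192.168.255.255)
Private (in 192.168.0.0/16)


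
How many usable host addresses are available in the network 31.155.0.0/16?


Host bits = 32 - 16 = 16
Total addresses = 2^16 = 65536
Usable = total - 2 (network and broadcast)
Usable hosts: 65534


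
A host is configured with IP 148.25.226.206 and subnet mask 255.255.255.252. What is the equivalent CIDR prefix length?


Binary: 11111111.11111111.11111111.11111100
Count leading 1s
Prefix: /30


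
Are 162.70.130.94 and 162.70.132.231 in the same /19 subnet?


Mask: 255.255.224.0
162.70.130.94 AND mask = 162.70.128.0
162.70.132.231 AND mask = 162.70.128.0
Yes, same subnet (162.70.128.0)


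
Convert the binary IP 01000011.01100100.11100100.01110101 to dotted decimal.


01000011 = 67
01100100 = 100
11100100 = 228
01110101 = 117
IP: 67.100.228.117


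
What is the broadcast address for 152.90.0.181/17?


Network: 152.90.0.0/17
Host bits = 15
Set all host bits to 1:
Broadcast: 152.90.127.255


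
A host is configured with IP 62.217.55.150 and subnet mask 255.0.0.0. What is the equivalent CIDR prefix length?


Binary: 11111111.00000000.00000000.00000000
Count leading 1s
Prefix: /8


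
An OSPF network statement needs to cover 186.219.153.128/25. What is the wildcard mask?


Subnet mask: 255.255.255.128
Wildcard = 255.255.255.255 - subnet mask
255 - 255 = 0
255 - 255 = 0
255 - 255 = 0
255 - 128 = 127
Wildcard: 0.0.0.127


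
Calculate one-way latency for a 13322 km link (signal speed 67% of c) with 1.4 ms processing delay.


Speed = 0.67 * 3e5 km/s = 201000 km/s
Propagation delay = 13322 / 201000 = 0.0663 s = 66.2786 ms
Processing delay = 1.4 ms
Total one-way latency = 67.6786 ms


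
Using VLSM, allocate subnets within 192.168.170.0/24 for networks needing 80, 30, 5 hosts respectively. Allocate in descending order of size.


80 hosts -> /25 (126 usable): 192.168.170.0/25
30 hosts -> /27 (30 usable): 192.168.170.128/27
5 hosts -> /29 (6 usable): 192.168.170.160/29
Allocation: 192.168.170.0/25 (80 hosts, 126 usable); 192.168.170.128/27 (30 hosts, 30 usable); 192.168.170.160/29 (5 hosts, 6 usable)


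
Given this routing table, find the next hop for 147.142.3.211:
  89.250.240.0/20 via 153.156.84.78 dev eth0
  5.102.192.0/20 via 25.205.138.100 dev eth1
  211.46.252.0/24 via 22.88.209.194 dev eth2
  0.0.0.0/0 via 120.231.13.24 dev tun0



Longest prefix match for 147.142.3.211:
  /20 89.250.240.0: no
  /20 5.102.192.0: no
  /24 211.46.252.0: no
  /0 0.0.0.0: MATCH
Selected: next-hop 120.231.13.24 via tun0 (matched /0)


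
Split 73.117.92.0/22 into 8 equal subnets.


New prefix = 22 + 3 = 25
Each subnet has 128 addresses
  73.117.92.0/25
  73.117.92.128/25
  73.117.93.0/25
  73.117.93.128/25
  73.117.94.0/25
  73.117.94.128/25
  73.117.95.0/25
  73.117.95.128/25
Subnets: 73.117.92.0/25, 73.117.92.128/25, 73.117.93.0/25, 73.117.93.128/25, 73.117.94.0/25, 73.117.94.128/25, 73.117.95.0/25, 73.117.95.128/25


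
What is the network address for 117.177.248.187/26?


IP:   01110101.10110001.11111000.10111011
Mask: 11111111.11111111.11111111.11000000
AND operation:
Net:  01110101.10110001.11111000.10000000
Network: 117.177.248.128/26


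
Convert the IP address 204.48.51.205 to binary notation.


204 = 11001100
48 = 00110000
51 = 00110011
205 = 11001101
Binary: 11001100.00110000.00110011.11001101


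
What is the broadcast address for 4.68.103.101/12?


Network: 4.64.0.0/12
Host bits = 20
Set all host bits to 1:
Broadcast: 4.79.255.255


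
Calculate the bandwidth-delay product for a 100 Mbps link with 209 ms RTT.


BDP = bandwidth * RTT
= 100 Mbps * 209 ms
= 100 * 1e6 * 209 / 1000 bits
= 20900000 bits
= 2612500 bytes
= 2551.2695 KB
BDP = 20900000 bits (2612500 bytes)


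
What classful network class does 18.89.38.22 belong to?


First octet: 18
Binary: 00010010
0xxxxxxx -> Class A (1-126)
Class A, default mask 255.0.0.0 (/8)


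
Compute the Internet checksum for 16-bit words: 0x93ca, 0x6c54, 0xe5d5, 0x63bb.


Sum all words (with carry folding):
+ 0x93ca = 0x93ca
+ 0x6c54 = 0x001f
+ 0xe5d5 = 0xe5f4
+ 0x63bb = 0x49b0
One's complement: ~0x49b0
Checksum = 0xb64f


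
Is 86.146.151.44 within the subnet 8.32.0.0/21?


Subnet network: 8.32.0.0
Test IP AND mask: 86.146.144.0
No, 86.146.151.44 is not in 8.32.0.0/21


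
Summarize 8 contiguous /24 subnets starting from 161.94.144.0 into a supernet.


Original prefix: /24
Number of subnets: 8 = 2^3
New prefix = 24 - 3 = 21
Supernet: 161.94.144.0/21


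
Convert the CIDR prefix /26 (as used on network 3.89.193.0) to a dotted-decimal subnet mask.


/26 means 26 network bits, 6 host bits
Binary: 11111111111111111111111111000000
Mask: 255.255.255.192


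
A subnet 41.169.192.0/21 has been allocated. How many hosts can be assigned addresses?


Host bits = 32 - 21 = 11
Total addresses = 2^11 = 2048
Usable = total - 2 (network and broadcast)
Usable hosts: 2046


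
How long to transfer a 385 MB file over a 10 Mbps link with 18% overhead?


Effective throughput = 10 * (1 - 18/100) = 8.2 Mbps
File size in Mb = 385 * 8 = 3080 Mb
Time = 3080 / 8.2
Time = 375.6098 seconds


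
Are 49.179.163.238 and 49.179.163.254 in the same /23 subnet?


Mask: 255.255.254.0
49.179.163.238 AND mask = 49.179.162.0
49.179.163.254 AND mask = 49.179.162.0
Yes, same subnet (49.179.162.0)


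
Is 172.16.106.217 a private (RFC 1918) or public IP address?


RFC 1918 private ranges:
  10.0.0.0/8 (10.0.0.0 - 10.255.255.255)
  172.16.0.0/12 (172.16.0.0 - 172.31.255.255)
  192.168.0.0/16 (192.168.0.0 - 192.168.255.255)
Private (in 172.16.0.0/12)


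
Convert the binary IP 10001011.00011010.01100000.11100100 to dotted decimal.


10001011 = 139
00011010 = 26
01100000 = 96
11100100 = 228
IP: 139.26.96.228


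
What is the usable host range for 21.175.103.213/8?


Network: 21.0.0.0
Broadcast: 21.255.255.255
First usable = network + 1
Last usable = broadcast - 1
Range: 21.0.0.1 to 21.255.255.254


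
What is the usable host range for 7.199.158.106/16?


Network: 7.199.0.0
Broadcast: 7.199.255.255
First usable = network + 1
Last usable = broadcast - 1
Range: 7.199.0.1 to 7.199.255.254


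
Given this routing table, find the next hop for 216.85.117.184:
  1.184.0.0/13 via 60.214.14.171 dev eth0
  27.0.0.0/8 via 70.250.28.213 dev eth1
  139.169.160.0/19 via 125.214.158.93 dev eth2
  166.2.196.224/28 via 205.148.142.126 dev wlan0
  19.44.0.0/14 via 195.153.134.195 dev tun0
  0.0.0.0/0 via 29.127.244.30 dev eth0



Longest prefix match for 216.85.117.184:
  /13 1.184.0.0: no
  /8 27.0.0.0: no
  /19 139.169.160.0: no
  /28 166.2.196.224: no
  /14 19.44.0.0: no
  /0 0.0.0.0: MATCH
Selected: next-hop 29.127.244.30 via eth0 (matched /0)


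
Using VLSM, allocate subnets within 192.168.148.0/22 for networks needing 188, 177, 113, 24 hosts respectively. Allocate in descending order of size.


188 hosts -> /24 (254 usable): 192.168.148.0/24
177 hosts -> /24 (254 usable): 192.168.149.0/24
113 hosts -> /25 (126 usable): 192.168.150.0/25
24 hosts -> /27 (30 usable): 192.168.150.128/27
Allocation: 192.168.148.0/24 (188 hosts, 254 usable); 192.168.149.0/24 (177 hosts, 254 usable); 192.168.150.0/25 (113 hosts, 126 usable); 192.168.150.128/27 (24 hosts, 30 usable)


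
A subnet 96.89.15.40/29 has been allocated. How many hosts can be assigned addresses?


Host bits = 32 - 29 = 3
Total addresses = 2^3 = 8
Usable = total - 2 (network and broadcast)
Usable hosts: 6


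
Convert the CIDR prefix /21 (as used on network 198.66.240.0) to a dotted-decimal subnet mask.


/21 means 21 network bits, 11 host bits
Binary: 11111111111111111111100000000000
Mask: 255.255.248.0


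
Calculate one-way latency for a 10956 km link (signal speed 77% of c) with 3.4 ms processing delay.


Speed = 0.77 * 3e5 km/s = 231000 km/s
Propagation delay = 10956 / 231000 = 0.0474 s = 47.4286 ms
Processing delay = 3.4 ms
Total one-way latency = 50.8286 ms


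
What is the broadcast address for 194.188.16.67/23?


Network: 194.188.16.0/23
Host bits = 9
Set all host bits to 1:
Broadcast: 194.188.17.255


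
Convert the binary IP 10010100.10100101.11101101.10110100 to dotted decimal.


10010100 = 148
10100101 = 165
11101101 = 237
10110100 = 180
IP: 148.165.237.180


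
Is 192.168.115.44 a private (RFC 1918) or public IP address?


RFC 1918 private ranges:
  10.0.0.0/8 (10.0.0.0 - 10.255.255.255)
  172.16.0.0/12 (172.16.0.0 - 172.31.255.255)
  192.168.0.0/16 (192.168.0.0 - 192.168.255.255)
Private (in 192.168.0.0/16)


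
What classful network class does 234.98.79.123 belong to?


First octet: 234
Binary: 11101010
1110xxxx -> Class D (224-239)
Class D (multicast), default mask N/A


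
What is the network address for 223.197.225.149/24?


IP:   11011111.11000101.11100001.10010101
Mask: 11111111.11111111.11111111.00000000
AND operation:
Net:  11011111.11000101.11100001.00000000
Network: 223.197.225.0/24


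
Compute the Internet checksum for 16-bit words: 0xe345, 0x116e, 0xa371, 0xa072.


Sum all words (with carry folding):
+ 0xe345 = 0xe345
+ 0x116e = 0xf4b3
+ 0xa371 = 0x9825
+ 0xa072 = 0x3898
One's complement: ~0x3898
Checksum = 0xc767


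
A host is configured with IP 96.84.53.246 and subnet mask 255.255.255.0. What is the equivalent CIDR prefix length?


Binary: 11111111.11111111.11111111.00000000
Count leading 1s
Prefix: /24


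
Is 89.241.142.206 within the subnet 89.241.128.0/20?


Subnet network: 89.241.128.0
Test IP AND mask: 89.241.128.0
Yes, 89.241.142.206 is in 89.241.128.0/20


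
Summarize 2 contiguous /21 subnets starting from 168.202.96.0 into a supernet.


Original prefix: /21
Number of subnets: 2 = 2^1
New prefix = 21 - 1 = 20
Supernet: 168.202.96.0/20


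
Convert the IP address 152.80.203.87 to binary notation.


152 = 10011000
80 = 01010000
203 = 11001011
87 = 01010111
Binary: 10011000.01010000.11001011.01010111


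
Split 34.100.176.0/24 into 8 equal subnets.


New prefix = 24 + 3 = 27
Each subnet has 32 addresses
  34.100.176.0/27
  34.100.176.32/27
  34.100.176.64/27
  34.100.176.96/27
  34.100.176.128/27
  34.100.176.160/27
  34.100.176.192/27
  34.100.176.224/27
Subnets: 34.100.176.0/27, 34.100.176.32/27, 34.100.176.64/27, 34.100.176.96/27, 34.100.176.128/27, 34.100.176.160/27, 34.100.176.192/27, 34.100.176.224/27


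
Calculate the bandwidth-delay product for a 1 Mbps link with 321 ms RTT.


BDP = bandwidth * RTT
= 1 Mbps * 321 ms
= 1 * 1e6 * 321 / 1000 bits
= 321000 bits
= 40125 bytes
= 39.1846 KB
BDP = 321000 bits (40125 bytes)


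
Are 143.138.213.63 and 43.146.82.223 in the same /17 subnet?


Mask: 255.255.128.0
143.138.213.63 AND mask = 143.138.128.0
43.146.82.223 AND mask = 43.146.0.0
No, different subnets (143.138.128.0 vs 43.146.0.0)


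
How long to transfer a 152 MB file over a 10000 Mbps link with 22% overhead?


Effective throughput = 10000 * (1 - 22/100) = 7800 Mbps
File size in Mb = 152 * 8 = 1216 Mb
Time = 1216 / 7800
Time = 0.1559 seconds


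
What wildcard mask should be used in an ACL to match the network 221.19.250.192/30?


Subnet mask: 255.255.255.252
Wildcard = 255.255.255.255 - subnet mask
255 - 255 = 0
255 - 255 = 0
255 - 255 = 0
255 - 252 = 3
Wildcard: 0.0.0.3


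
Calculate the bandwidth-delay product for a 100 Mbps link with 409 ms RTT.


BDP = bandwidth * RTT
= 100 Mbps * 409 ms
= 100 * 1e6 * 409 / 1000 bits
= 40900000 bits
= 5112500 bytes
= 4992.6758 KB
BDP = 40900000 bits (5112500 bytes)


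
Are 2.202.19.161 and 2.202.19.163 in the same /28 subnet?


Mask: 255.255.255.240
2.202.19.161 AND mask = 2.202.19.160
2.202.19.163 AND mask = 2.202.19.160
Yes, same subnet (2.202.19.160)


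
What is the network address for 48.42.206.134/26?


IP:   00110000.00101010.11001110.10000110
Mask: 11111111.11111111.11111111.11000000
AND operation:
Net:  00110000.00101010.11001110.10000000
Network: 48.42.206.128/26


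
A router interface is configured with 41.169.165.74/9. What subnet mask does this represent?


/9 means 9 network bits, 23 host bits
Binary: 11111111100000000000000000000000
Mask: 255.128.0.0


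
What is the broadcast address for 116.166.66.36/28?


Network: 116.166.66.32/28
Host bits = 4
Set all host bits to 1:
Broadcast: 116.166.66.47


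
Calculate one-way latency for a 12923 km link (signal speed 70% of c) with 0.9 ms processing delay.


Speed = 0.7 * 3e5 km/s = 210000 km/s
Propagation delay = 12923 / 210000 = 0.0615 s = 61.5381 ms
Processing delay = 0.9 ms
Total one-way latency = 62.4381 ms


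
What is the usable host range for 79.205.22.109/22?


Network: 79.205.20.0
Broadcast: 79.205.23.255
First usable = network + 1
Last usable = broadcast - 1
Range: 79.205.20.1 to 79.205.23.254


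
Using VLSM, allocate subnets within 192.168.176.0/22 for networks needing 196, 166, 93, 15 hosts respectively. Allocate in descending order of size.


196 hosts -> /24 (254 usable): 192.168.176.0/24
166 hosts -> /24 (254 usable): 192.168.177.0/24
93 hosts -> /25 (126 usable): 192.168.178.0/25
15 hosts -> /27 (30 usable): 192.168.178.128/27
Allocation: 192.168.176.0/24 (196 hosts, 254 usable); 192.168.177.0/24 (166 hosts, 254 usable); 192.168.178.0/25 (93 hosts, 126 usable); 192.168.178.128/27 (15 hosts, 30 usable)


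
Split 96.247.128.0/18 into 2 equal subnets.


New prefix = 18 + 1 = 19
Each subnet has 8192 addresses
  96.247.128.0/19
  96.247.160.0/19
Subnets: 96.247.128.0/19, 96.247.160.0/19


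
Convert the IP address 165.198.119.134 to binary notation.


165 = 10100101
198 = 11000110
119 = 01110111
134 = 10000110
Binary: 10100101.11000110.01110111.10000110


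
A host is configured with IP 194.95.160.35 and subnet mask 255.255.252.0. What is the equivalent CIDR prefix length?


Binary: 11111111.11111111.11111100.00000000
Count leading 1s
Prefix: /22


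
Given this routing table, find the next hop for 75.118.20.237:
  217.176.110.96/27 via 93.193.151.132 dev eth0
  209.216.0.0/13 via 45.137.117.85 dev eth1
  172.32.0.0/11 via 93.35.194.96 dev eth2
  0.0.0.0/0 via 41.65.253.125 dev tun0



Longest prefix match for 75.118.20.237:
  /27 217.176.110.96: no
  /13 209.216.0.0: no
  /11 172.32.0.0: no
  /0 0.0.0.0: MATCH
Selected: next-hop 41.65.253.125 via tun0 (matched /0)


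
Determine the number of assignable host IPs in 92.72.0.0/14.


Host bits = 32 - 14 = 18
Total addresses = 2^18 = 262144
Usable = total - 2 (network and broadcast)
Usable hosts: 262142


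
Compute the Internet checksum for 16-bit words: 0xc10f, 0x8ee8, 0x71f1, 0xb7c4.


Sum all words (with carry folding):
+ 0xc10f = 0xc10f
+ 0x8ee8 = 0x4ff8
+ 0x71f1 = 0xc1e9
+ 0xb7c4 = 0x79ae
One's complement: ~0x79ae
Checksum = 0x8651


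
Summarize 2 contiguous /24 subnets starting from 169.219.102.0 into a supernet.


Original prefix: /24
Number of subnets: 2 = 2^1
New prefix = 24 - 1 = 23
Supernet: 169.219.102.0/23


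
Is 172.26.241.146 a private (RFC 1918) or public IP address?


RFC 1918 private ranges:
  10.0.0.0/8 (10.0.0.0 - 10.255.255.255)
  172.16.0.0/12 (172.16.0.0 - 172.31.255.255)
  192.168.0.0/16 (192.168.0.0 - 192.168.255.255)
Private (in 172.16.0.0/12)


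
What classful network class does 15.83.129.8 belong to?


First octet: 15
Binary: 00001111
0xxxxxxx -> Class A (1-126)
Class A, default mask 255.0.0.0 (/8)


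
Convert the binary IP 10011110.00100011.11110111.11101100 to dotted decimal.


10011110 = 158
00100011 = 35
11110111 = 247
11101100 = 236
IP: 158.35.247.236


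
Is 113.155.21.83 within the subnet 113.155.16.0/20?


Subnet network: 113.155.16.0
Test IP AND mask: 113.155.16.0
Yes, 113.155.21.83 is in 113.155.16.0/20


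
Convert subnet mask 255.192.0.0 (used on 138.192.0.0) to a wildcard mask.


Subnet mask: 255.192.0.0
Wildcard = 255.255.255.255 - subnet mask
255 - 255 = 0
255 - 192 = 63
255 - 0 = 255
255 - 0 = 255
Wildcard: 0.63.255.255


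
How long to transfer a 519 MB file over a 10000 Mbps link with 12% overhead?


Effective throughput = 10000 * (1 - 12/100) = 8800 Mbps
File size in Mb = 519 * 8 = 4152 Mb
Time = 4152 / 8800
Time = 0.4718 seconds


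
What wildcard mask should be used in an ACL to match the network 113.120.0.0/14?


Subnet mask: 255.252.0.0
Wildcard = 255.255.255.255 - subnet mask
255 - 255 = 0
255 - 252 = 3
255 - 0 = 255
255 - 0 = 255
Wildcard: 0.3.255.255


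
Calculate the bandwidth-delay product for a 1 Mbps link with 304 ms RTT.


BDP = bandwidth * RTT
= 1 Mbps * 304 ms
= 1 * 1e6 * 304 / 1000 bits
= 304000 bits
= 38000 bytes
= 37.1094 KB
BDP = 304000 bits (38000 bytes)


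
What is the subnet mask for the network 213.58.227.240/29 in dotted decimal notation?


/29 means 29 network bits, 3 host bits
Binary: 11111111111111111111111111111000
Mask: 255.255.255.248


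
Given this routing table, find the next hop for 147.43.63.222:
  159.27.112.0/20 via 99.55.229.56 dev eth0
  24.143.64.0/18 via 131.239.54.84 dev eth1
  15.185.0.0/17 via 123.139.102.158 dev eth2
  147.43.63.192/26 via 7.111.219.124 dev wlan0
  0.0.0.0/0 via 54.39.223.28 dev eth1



Longest prefix match for 147.43.63.222:
  /20 159.27.112.0: no
  /18 24.143.64.0: no
  /17 15.185.0.0: no
  /26 147.43.63.192: MATCH
  /0 0.0.0.0: MATCH
Selected: next-hop 7.111.219.124 via wlan0 (matched /26)


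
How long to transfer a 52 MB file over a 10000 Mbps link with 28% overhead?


Effective throughput = 10000 * (1 - 28/100) = 7200 Mbps
File size in Mb = 52 * 8 = 416 Mb
Time = 416 / 7200
Time = 0.0578 seconds


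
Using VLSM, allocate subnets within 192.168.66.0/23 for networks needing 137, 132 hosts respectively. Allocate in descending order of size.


137 hosts -> /24 (254 usable): 192.168.66.0/24
132 hosts -> /24 (254 usable): 192.168.67.0/24
Allocation: 192.168.66.0/24 (137 hosts, 254 usable); 192.168.67.0/24 (132 hosts, 254 usable)


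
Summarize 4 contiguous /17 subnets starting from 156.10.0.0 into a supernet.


Original prefix: /17
Number of subnets: 4 = 2^2
New prefix = 17 - 2 = 15
Supernet: 156.10.0.0/15


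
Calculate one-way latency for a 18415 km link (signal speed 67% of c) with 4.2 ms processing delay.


Speed = 0.67 * 3e5 km/s = 201000 km/s
Propagation delay = 18415 / 201000 = 0.0916 s = 91.6169 ms
Processing delay = 4.2 ms
Total one-way latency = 95.8169 ms


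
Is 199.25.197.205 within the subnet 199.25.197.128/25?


Subnet network: 199.25.197.128
Test IP AND mask: 199.25.197.128
Yes, 199.25.197.205 is in 199.25.197.128/25


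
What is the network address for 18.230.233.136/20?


IP:   00010010.11100110.11101001.10001000
Mask: 11111111.11111111.11110000.00000000
AND operation:
Net:  00010010.11100110.11100000.00000000
Network: 18.230.224.0/20


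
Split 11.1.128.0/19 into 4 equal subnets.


New prefix = 19 + 2 = 21
Each subnet has 2048 addresses
  11.1.128.0/21
  11.1.136.0/21
  11.1.144.0/21
  11.1.152.0/21
Subnets: 11.1.128.0/21, 11.1.136.0/21, 11.1.144.0/21, 11.1.152.0/21


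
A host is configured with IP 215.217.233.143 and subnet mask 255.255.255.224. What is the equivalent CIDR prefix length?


Binary: 11111111.11111111.11111111.11100000
Count leading 1s
Prefix: /27


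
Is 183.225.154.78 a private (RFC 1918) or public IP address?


RFC 1918 private ranges:
  10.0.0.0/8 (10.0.0.0 - 10.255.255.255)
  172.16.0.0/12 (172.16.0.0 - 172.31.255.255)
  192.168.0.0/16 (192.168.0.0 - 192.168.255.255)
Public (not in any RFC 1918 range)


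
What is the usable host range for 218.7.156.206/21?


Network: 218.7.152.0
Broadcast: 218.7.159.255
First usable = network + 1
Last usable = broadcast - 1
Range: 218.7.152.1 to 218.7.159.254


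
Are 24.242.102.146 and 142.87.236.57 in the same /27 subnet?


Mask: 255.255.255.224
24.242.102.146 AND mask = 24.242.102.128
142.87.236.57 AND mask = 142.87.236.32
No, different subnets (24.242.102.128 vs 142.87.236.32)


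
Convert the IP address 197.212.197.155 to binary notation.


197 = 11000101
212 = 11010100
197 = 11000101
155 = 10011011
Binary: 11000101.11010100.11000101.10011011


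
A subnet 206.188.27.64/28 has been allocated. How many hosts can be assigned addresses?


Host bits = 32 - 28 = 4
Total addresses = 2^4 = 16
Usable = total - 2 (network and broadcast)
Usable hosts: 14


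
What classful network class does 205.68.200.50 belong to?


First octet: 205
Binary: 11001101
110xxxxx -> Class C (192-223)
Class C, default mask 255.255.255.0 (/24)


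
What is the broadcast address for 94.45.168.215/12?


Network: 94.32.0.0/12
Host bits = 20
Set all host bits to 1:
Broadcast: 94.47.255.255


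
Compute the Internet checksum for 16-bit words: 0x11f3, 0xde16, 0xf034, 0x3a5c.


Sum all words (with carry folding):
+ 0x11f3 = 0x11f3
+ 0xde16 = 0xf009
+ 0xf034 = 0xe03e
+ 0x3a5c = 0x1a9b
One's complement: ~0x1a9b
Checksum = 0xe564


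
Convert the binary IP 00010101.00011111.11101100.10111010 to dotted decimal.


00010101 = 21
00011111 = 31
11101100 = 236
10111010 = 186
IP: 21.31.236.186


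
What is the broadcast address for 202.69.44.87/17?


Network: 202.69.0.0/17
Host bits = 15
Set all host bits to 1:
Broadcast: 202.69.127.255


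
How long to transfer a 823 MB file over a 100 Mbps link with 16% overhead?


Effective throughput = 100 * (1 - 16/100) = 84 Mbps
File size in Mb = 823 * 8 = 6584 Mb
Time = 6584 / 84
Time = 78.381 seconds


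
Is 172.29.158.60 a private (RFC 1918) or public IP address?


RFC 1918 private ranges:
  10.0.0.0/8 (10.0.0.0 - 10.255.255.255)
  172.16.0.0/12 (172.16.0.0 - 172.31.255.255)
  192.168.0.0/16 (192.168.0.0 - 192.168.255.255)
Private (in 172.16.0.0/12)


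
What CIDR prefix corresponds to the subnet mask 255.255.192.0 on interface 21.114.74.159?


Binary: 11111111.11111111.11000000.00000000
Count leading 1s
Prefix: /18


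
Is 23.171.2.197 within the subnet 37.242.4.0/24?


Subnet network: 37.242.4.0
Test IP AND mask: 23.171.2.0
No, 23.171.2.197 is not in 37.242.4.0/24


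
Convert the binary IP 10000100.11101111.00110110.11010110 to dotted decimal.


10000100 = 132
11101111 = 239
00110110 = 54
11010110 = 214
IP: 132.239.54.214


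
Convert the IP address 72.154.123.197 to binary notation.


72 = 01001000
154 = 10011010
123 = 01111011
197 = 11000101
Binary: 01001000.10011010.01111011.11000101


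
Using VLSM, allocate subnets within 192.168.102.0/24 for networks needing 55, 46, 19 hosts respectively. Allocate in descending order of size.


55 hosts -> /26 (62 usable): 192.168.102.0/26
46 hosts -> /26 (62 usable): 192.168.102.64/26
19 hosts -> /27 (30 usable): 192.168.102.128/27
Allocation: 192.168.102.0/26 (55 hosts, 62 usable); 192.168.102.64/26 (46 hosts, 62 usable); 192.168.102.128/27 (19 hosts, 30 usable)


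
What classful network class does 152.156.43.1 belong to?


First octet: 152
Binary: 10011000
10xxxxxx -> Class B (128-191)
Class B, default mask 255.255.0.0 (/16)


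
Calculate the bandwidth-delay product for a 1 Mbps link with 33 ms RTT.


BDP = bandwidth * RTT
= 1 Mbps * 33 ms
= 1 * 1e6 * 33 / 1000 bits
= 33000 bits
= 4125 bytes
= 4.0283 KB
BDP = 33000 bits (4125 bytes)


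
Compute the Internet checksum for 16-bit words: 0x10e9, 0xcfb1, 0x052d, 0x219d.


Sum all words (with carry folding):
+ 0x10e9 = 0x10e9
+ 0xcfb1 = 0xe09a
+ 0x052d = 0xe5c7
+ 0x219d = 0x0765
One's complement: ~0x0765
Checksum = 0xf89a


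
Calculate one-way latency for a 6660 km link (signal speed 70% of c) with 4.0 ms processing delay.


Speed = 0.7 * 3e5 km/s = 210000 km/s
Propagation delay = 6660 / 210000 = 0.0317 s = 31.7143 ms
Processing delay = 4.0 ms
Total one-way latency = 35.7143 ms


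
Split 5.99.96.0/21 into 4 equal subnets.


New prefix = 21 + 2 = 23
Each subnet has 512 addresses
  5.99.96.0/23
  5.99.98.0/23
  5.99.100.0/23
  5.99.102.0/23
Subnets: 5.99.96.0/23, 5.99.98.0/23, 5.99.100.0/23, 5.99.102.0/23


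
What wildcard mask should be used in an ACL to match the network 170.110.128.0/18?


Subnet mask: 255.255.192.0
Wildcard = 255.255.255.255 - subnet mask
255 - 255 = 0
255 - 255 = 0
255 - 192 = 63
255 - 0 = 255
Wildcard: 0.0.63.255


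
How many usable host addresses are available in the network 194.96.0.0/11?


Host bits = 32 - 11 = 21
Total addresses = 2^21 = 2097152
Usable = total - 2 (network and broadcast)
Usable hosts: 2097150


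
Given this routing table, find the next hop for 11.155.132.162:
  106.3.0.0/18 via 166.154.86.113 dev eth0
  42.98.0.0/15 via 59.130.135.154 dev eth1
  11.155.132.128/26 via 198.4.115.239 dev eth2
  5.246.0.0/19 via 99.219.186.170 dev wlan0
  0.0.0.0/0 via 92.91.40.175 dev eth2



Longest prefix match for 11.155.132.162:
  /18 106.3.0.0: no
  /15 42.98.0.0: no
  /26 11.155.132.128: MATCH
  /19 5.246.0.0: no
  /0 0.0.0.0: MATCH
Selected: next-hop 198.4.115.239 via eth2 (matched /26)


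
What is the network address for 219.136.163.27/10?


IP:   11011011.10001000.10100011.00011011
Mask: 11111111.11000000.00000000.00000000
AND operation:
Net:  11011011.10000000.00000000.00000000
Network: 219.128.0.0/10


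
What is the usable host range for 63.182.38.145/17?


Network: 63.182.0.0
Broadcast: 63.182.127.255
First usable = network + 1
Last usable = broadcast - 1
Range: 63.182.0.1 to 63.182.127.254


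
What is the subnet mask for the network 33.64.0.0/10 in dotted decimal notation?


/10 means 10 network bits, 22 host bits
Binary: 11111111110000000000000000000000
Mask: 255.192.0.0


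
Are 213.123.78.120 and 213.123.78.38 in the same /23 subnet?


Mask: 255.255.254.0
213.123.78.120 AND mask = 213.123.78.0
213.123.78.38 AND mask = 213.123.78.0
Yes, same subnet (213.123.78.0)


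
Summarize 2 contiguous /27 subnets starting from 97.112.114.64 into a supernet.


Original prefix: /27
Number of subnets: 2 = 2^1
New prefix = 27 - 1 = 26
Supernet: 97.112.114.64/26


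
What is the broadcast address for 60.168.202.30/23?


Network: 60.168.202.0/23
Host bits = 9
Set all host bits to 1:
Broadcast: 60.168.203.255


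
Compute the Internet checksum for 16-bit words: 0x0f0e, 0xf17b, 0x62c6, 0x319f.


Sum all words (with carry folding):
+ 0x0f0e = 0x0f0e
+ 0xf17b = 0x008a
+ 0x62c6 = 0x6350
+ 0x319f = 0x94ef
One's complement: ~0x94ef
Checksum = 0x6b10


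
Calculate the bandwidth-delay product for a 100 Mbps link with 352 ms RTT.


BDP = bandwidth * RTT
= 100 Mbps * 352 ms
= 100 * 1e6 * 352 / 1000 bits
= 35200000 bits
= 4400000 bytes
= 4296.875 KB
BDP = 35200000 bits (4400000 bytes)


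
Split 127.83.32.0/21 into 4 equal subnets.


New prefix = 21 + 2 = 23
Each subnet has 512 addresses
  127.83.32.0/23
  127.83.34.0/23
  127.83.36.0/23
  127.83.38.0/23
Subnets: 127.83.32.0/23, 127.83.34.0/23, 127.83.36.0/23, 127.83.38.0/23


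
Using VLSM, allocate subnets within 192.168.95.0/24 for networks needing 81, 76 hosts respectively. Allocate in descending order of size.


81 hosts -> /25 (126 usable): 192.168.95.0/25
76 hosts -> /25 (126 usable): 192.168.95.128/25
Allocation: 192.168.95.0/25 (81 hosts, 126 usable); 192.168.95.128/25 (76 hosts, 126 usable)


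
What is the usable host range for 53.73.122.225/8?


Network: 53.0.0.0
Broadcast: 53.255.255.255
First usable = network + 1
Last usable = broadcast - 1
Range: 53.0.0.1 to 53.255.255.254


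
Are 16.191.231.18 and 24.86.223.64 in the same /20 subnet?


Mask: 255.255.240.0
16.191.231.18 AND mask = 16.191.224.0
24.86.223.64 AND mask = 24.86.208.0
No, different subnets (16.191.224.0 vs 24.86.208.0)


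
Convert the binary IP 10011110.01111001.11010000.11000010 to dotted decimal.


10011110 = 158
01111001 = 121
11010000 = 208
11000010 = 194
IP: 158.121.208.194


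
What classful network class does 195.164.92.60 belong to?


First octet: 195
Binary: 11000011
110xxxxx -> Class C (192-223)
Class C, default mask 255.255.255.0 (/24)


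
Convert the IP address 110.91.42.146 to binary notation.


110 = 01101110
91 = 01011011
42 = 00101010
146 = 10010010
Binary: 01101110.01011011.00101010.10010010


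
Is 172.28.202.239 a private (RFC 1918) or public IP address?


RFC 1918 private ranges:
  10.0.0.0/8 (10.0.0.0 - 10.255.255.255)
  172.16.0.0/12 (172.16.0.0 - 172.31.255.255)
  192.168.0.0/16 (192.168.0.0 - 192.168.255.255)
Private (in 172.16.0.0/12)


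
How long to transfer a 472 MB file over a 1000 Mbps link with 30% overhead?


Effective throughput = 1000 * (1 - 30/100) = 700 Mbps
File size in Mb = 472 * 8 = 3776 Mb
Time = 3776 / 700
Time = 5.3943 seconds


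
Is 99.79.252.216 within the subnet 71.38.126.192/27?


Subnet network: 71.38.126.192
Test IP AND mask: 99.79.252.192
No, 99.79.252.216 is not in 71.38.126.192/27


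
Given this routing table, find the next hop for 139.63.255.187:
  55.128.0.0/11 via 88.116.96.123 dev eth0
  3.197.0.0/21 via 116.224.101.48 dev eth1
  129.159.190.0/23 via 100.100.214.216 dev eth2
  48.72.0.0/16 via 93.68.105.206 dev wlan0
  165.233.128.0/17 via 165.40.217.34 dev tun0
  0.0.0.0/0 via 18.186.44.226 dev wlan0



Longest prefix match for 139.63.255.187:
  /11 55.128.0.0: no
  /21 3.197.0.0: no
  /23 129.159.190.0: no
  /16 48.72.0.0: no
  /17 165.233.128.0: no
  /0 0.0.0.0: MATCH
Selected: next-hop 18.186.44.226 via wlan0 (matched /0)


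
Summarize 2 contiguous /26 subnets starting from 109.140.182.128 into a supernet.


Original prefix: /26
Number of subnets: 2 = 2^1
New prefix = 26 - 1 = 25
Supernet: 109.140.182.128/25


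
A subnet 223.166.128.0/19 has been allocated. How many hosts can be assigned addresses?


Host bits = 32 - 19 = 13
Total addresses = 2^13 = 8192
Usable = total - 2 (network and broadcast)
Usable hosts: 8190


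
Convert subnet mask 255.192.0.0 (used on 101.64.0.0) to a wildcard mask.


Subnet mask: 255.192.0.0
Wildcard = 255.255.255.255 - subnet mask
255 - 255 = 0
255 - 192 = 63
255 - 0 = 255
255 - 0 = 255
Wildcard: 0.63.255.255


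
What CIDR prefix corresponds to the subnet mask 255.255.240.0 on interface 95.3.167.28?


Binary: 11111111.11111111.11110000.00000000
Count leading 1s
Prefix: /20


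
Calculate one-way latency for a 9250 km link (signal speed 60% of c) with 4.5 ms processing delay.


Speed = 0.6 * 3e5 km/s = 180000 km/s
Propagation delay = 9250 / 180000 = 0.0514 s = 51.3889 ms
Processing delay = 4.5 ms
Total one-way latency = 55.8889 ms


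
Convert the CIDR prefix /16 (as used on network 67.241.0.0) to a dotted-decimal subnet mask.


/16 means 16 network bits, 16 host bits
Binary: 11111111111111110000000000000000
Mask: 255.255.0.0


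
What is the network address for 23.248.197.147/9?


IP:   00010111.11111000.11000101.10010011
Mask: 11111111.10000000.00000000.00000000
AND operation:
Net:  00010111.10000000.00000000.00000000
Network: 23.128.0.0/9


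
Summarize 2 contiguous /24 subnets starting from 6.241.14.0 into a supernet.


Original prefix: /24
Number of subnets: 2 = 2^1
New prefix = 24 - 1 = 23
Supernet: 6.241.14.0/23


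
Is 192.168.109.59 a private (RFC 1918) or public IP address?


RFC 1918 private ranges:
  10.0.0.0/8 (10.0.0.0 - 10.255.255.255)
  172.16.0.0/12 (172.16.0.0 - 172.31.255.255)
  192.168.0.0/16 (192.168.0.0 - 192.168.255.255)
Private (in 192.168.0.0/16)


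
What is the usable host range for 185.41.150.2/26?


Network: 185.41.150.0
Broadcast: 185.41.150.63
First usable = network + 1
Last usable = broadcast - 1
Range: 185.41.150.1 to 185.41.150.62


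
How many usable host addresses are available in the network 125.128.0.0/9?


Host bits = 32 - 9 = 23
Total addresses = 2^23 = 8388608
Usable = total - 2 (network and broadcast)
Usable hosts: 8388606


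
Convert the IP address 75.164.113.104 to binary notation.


75 = 01001011
164 = 10100100
113 = 01110001
104 = 01101000
Binary: 01001011.10100100.01110001.01101000


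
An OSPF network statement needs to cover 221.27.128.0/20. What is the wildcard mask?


Subnet mask: 255.255.240.0
Wildcard = 255.255.255.255 - subnet mask
255 - 255 = 0
255 - 255 = 0
255 - 240 = 15
255 - 0 = 255
Wildcard: 0.0.15.255


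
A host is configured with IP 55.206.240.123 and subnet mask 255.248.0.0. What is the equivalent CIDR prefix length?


Binary: 11111111.11111000.00000000.00000000
Count leading 1s
Prefix: /13


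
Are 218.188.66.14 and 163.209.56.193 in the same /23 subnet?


Mask: 255.255.254.0
218.188.66.14 AND mask = 218.188.66.0
163.209.56.193 AND mask = 163.209.56.0
No, different subnets (218.188.66.0 vs 163.209.56.0)


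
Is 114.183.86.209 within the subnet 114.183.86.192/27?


Subnet network: 114.183.86.192
Test IP AND mask: 114.183.86.192
Yes, 114.183.86.209 is in 114.183.86.192/27


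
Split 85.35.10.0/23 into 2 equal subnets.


New prefix = 23 + 1 = 24
Each subnet has 256 addresses
  85.35.10.0/24
  85.35.11.0/24
Subnets: 85.35.10.0/24, 85.35.11.0/24


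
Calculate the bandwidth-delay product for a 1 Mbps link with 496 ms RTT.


BDP = bandwidth * RTT
= 1 Mbps * 496 ms
= 1 * 1e6 * 496 / 1000 bits
= 496000 bits
= 62000 bytes
= 60.5469 KB
BDP = 496000 bits (62000 bytes)
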